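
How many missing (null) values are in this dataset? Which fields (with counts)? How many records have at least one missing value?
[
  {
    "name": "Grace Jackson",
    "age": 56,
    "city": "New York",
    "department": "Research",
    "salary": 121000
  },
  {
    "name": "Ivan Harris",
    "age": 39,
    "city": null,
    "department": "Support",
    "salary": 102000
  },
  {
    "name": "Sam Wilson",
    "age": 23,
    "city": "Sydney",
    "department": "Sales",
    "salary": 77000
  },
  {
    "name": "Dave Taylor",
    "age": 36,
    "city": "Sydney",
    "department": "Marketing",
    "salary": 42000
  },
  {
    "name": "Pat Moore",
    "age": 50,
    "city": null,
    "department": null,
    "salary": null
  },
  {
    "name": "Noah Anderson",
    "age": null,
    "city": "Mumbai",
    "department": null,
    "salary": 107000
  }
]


Checking for missing (null) values in 6 records:

  Grace Jackson: complete
  Ivan Harris: city
  Sam Wilson: complete
  Dave Taylor: complete
  Pat Moore: city, department, salary
  Noah Anderson: age, department

Per field:
  name: 0 missing
  age: 1 missing
  city: 2 missing
  department: 2 missing
  salary: 1 missing

Total missing values: 6
Records with any missing: 3

6 missing values (age: 1, city: 2, department: 2, salary: 1); 3 incomplete records


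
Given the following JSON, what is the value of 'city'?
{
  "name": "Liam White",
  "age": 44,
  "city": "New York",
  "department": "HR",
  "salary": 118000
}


Looking up field 'city'
Value: New York

New York


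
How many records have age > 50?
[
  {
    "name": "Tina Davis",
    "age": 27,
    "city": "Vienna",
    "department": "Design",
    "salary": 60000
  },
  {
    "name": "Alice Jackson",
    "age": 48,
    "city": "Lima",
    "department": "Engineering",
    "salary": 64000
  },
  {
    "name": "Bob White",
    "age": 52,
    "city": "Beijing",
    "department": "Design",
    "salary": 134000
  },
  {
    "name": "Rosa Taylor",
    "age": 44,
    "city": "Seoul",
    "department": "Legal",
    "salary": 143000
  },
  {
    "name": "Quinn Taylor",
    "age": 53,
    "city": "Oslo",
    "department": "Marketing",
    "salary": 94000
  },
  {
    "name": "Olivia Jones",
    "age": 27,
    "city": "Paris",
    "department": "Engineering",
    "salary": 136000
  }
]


Data: 6 records
Condition: age > 50

Checking each record:
  Tina Davis: 27
  Alice Jackson: 48
  Bob White: 52 MATCH
  Rosa Taylor: 44
  Quinn Taylor: 53 MATCH
  Olivia Jones: 27

Count: 2

2


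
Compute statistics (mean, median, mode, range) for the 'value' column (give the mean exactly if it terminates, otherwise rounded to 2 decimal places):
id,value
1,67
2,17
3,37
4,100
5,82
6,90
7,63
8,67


Data: [67, 17, 37, 100, 82, 90, 63, 67]
Count: 8
Sum: 523
Mean: 523/8 = 65.375
Sorted: [17, 37, 63, 67, 67, 82, 90, 100]
Median: 67.0
Mode: 67 (2 times)
Range: 100 - 17 = 83
Min: 17, Max: 100

mean=65.375, median=67.0, mode=67, range=83


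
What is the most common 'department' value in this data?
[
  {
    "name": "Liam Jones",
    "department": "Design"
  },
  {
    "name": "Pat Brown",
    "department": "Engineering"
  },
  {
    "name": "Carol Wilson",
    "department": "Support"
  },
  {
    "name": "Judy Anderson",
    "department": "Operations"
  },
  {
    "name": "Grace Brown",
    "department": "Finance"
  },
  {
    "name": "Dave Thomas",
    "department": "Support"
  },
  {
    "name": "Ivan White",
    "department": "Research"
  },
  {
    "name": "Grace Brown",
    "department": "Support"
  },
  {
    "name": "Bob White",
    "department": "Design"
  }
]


Counting 'department' values across 9 records:

  Support: 3 ###
  Design: 2 ##
  Engineering: 1 #
  Operations: 1 #
  Finance: 1 #
  Research: 1 #

Most common: Support (3 times)

Support (3 times)


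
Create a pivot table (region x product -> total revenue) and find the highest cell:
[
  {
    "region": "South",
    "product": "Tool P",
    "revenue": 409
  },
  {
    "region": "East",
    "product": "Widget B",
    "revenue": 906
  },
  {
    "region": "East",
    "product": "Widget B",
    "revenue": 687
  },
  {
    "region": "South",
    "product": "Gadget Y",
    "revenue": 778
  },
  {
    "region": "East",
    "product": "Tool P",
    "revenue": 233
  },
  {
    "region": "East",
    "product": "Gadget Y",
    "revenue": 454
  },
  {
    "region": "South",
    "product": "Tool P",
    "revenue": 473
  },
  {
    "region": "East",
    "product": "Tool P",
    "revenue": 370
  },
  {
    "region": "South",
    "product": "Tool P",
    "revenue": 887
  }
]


Pivot: region (rows) x product (columns) -> total revenue

     Gadget Y      Tool P        Widget B    
East           454           603          1593  
South          778          1769             0  

Highest: South / Tool P = $1769

South / Tool P = $1769


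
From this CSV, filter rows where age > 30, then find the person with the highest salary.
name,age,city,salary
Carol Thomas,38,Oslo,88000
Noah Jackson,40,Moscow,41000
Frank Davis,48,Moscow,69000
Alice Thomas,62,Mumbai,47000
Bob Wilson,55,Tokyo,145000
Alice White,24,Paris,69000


Filter: age > 30
Sort by: salary (descending)

Filtered records (5):
  Bob Wilson, age 55, salary $145000
  Carol Thomas, age 38, salary $88000
  Frank Davis, age 48, salary $69000
  Alice Thomas, age 62, salary $47000
  Noah Jackson, age 40, salary $41000

Highest salary: Bob Wilson ($145000)

Bob Wilson


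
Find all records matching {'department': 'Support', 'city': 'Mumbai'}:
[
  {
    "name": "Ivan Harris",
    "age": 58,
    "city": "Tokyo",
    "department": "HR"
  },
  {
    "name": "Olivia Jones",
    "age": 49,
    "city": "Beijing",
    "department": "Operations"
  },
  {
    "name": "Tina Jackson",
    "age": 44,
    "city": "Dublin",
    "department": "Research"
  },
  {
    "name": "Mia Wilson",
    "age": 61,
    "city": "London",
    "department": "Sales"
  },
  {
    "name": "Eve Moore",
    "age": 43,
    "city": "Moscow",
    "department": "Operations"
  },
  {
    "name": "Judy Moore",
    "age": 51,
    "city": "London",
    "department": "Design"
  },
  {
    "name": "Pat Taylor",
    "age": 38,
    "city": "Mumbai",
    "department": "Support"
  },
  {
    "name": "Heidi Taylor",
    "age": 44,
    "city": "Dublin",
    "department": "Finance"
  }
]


Search criteria: {'department': 'Support', 'city': 'Mumbai'}

Checking 8 records:
  Ivan Harris: {department: HR, city: Tokyo}
  Olivia Jones: {department: Operations, city: Beijing}
  Tina Jackson: {department: Research, city: Dublin}
  Mia Wilson: {department: Sales, city: London}
  Eve Moore: {department: Operations, city: Moscow}
  Judy Moore: {department: Design, city: London}
  Pat Taylor: {department: Support, city: Mumbai} <-- MATCH
  Heidi Taylor: {department: Finance, city: Dublin}

Matches: ["Pat Taylor"]

["Pat Taylor"]


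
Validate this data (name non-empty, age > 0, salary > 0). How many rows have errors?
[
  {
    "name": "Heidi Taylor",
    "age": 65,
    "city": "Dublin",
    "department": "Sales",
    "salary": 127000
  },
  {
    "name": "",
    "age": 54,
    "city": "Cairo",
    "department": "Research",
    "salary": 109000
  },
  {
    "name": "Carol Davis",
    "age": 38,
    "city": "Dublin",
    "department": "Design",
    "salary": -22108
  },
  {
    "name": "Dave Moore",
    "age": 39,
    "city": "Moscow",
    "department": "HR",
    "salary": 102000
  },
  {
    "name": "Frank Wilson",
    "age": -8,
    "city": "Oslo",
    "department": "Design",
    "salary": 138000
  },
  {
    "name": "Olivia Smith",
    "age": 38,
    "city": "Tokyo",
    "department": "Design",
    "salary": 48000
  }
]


Validating 6 records:
Rules: name non-empty, age > 0, salary > 0

  Row 1 (Heidi Taylor): OK
  Row 2 (???): empty name
  Row 3 (Carol Davis): negative salary: -22108
  Row 4 (Dave Moore): OK
  Row 5 (Frank Wilson): negative age: -8
  Row 6 (Olivia Smith): OK

Total errors: 3

3 errors


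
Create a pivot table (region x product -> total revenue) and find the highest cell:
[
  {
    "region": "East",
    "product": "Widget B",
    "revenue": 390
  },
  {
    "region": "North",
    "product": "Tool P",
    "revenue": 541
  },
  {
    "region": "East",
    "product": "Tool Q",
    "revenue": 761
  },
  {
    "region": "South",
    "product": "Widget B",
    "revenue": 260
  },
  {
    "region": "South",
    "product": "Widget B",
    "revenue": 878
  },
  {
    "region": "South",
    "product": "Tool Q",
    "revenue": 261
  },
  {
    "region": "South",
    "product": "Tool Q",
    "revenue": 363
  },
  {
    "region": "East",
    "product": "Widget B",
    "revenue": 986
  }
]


Pivot: region (rows) x product (columns) -> total revenue

     Tool P        Tool Q        Widget B    
East             0           761          1376  
North          541             0             0  
South            0           624          1138  

Highest: East / Widget B = $1376

East / Widget B = $1376


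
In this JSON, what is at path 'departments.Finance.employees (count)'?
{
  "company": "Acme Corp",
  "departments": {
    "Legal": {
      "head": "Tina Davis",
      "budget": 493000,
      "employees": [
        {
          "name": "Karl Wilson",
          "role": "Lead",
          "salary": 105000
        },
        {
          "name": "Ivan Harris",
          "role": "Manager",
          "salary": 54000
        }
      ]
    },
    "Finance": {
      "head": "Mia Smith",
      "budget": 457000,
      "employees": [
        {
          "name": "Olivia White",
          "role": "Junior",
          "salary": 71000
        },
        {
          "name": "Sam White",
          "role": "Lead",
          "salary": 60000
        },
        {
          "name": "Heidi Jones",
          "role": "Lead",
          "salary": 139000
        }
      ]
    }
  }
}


Path: departments.Finance.employees (count)

Navigate:
  -> departments
  -> Finance
  -> employees (array, length 3)

3


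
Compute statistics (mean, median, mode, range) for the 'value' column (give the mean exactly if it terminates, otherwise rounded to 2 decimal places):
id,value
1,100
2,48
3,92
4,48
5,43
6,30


Data: [100, 48, 92, 48, 43, 30]
Count: 6
Sum: 361
Mean: 361/6 ≈ 60.17 (rounded to 2 decimal places)
Sorted: [30, 43, 48, 48, 92, 100]
Median: 48.0
Mode: 48 (2 times)
Range: 100 - 30 = 70
Min: 30, Max: 100

mean≈60.17, median=48.0, mode=48, range=70


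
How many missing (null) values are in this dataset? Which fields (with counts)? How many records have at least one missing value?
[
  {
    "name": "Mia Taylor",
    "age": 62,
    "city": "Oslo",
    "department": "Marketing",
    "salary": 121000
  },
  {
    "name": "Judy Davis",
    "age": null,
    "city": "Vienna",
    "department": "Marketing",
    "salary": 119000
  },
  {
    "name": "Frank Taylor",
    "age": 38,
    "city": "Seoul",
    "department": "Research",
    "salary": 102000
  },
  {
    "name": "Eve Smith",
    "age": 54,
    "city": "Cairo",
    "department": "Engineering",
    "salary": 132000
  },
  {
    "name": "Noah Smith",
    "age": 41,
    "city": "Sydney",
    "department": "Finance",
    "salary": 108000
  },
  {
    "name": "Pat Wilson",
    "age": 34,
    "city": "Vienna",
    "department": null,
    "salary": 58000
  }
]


Checking for missing (null) values in 6 records:

  Mia Taylor: complete
  Judy Davis: age
  Frank Taylor: complete
  Eve Smith: complete
  Noah Smith: complete
  Pat Wilson: department

Per field:
  name: 0 missing
  age: 1 missing
  city: 0 missing
  department: 1 missing
  salary: 0 missing

Total missing values: 2
Records with any missing: 2

2 missing values (age: 1, department: 1); 2 incomplete records


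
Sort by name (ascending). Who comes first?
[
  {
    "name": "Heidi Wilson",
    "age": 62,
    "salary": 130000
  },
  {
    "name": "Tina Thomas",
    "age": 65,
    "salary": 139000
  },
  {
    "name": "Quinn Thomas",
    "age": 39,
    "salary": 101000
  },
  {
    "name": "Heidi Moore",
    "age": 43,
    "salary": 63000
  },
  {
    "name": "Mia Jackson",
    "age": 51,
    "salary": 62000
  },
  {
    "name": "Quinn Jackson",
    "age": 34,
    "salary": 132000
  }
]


Sort by: name (ascending)

Sorted order:
  1. Heidi Moore (name = Heidi Moore)
  2. Heidi Wilson (name = Heidi Wilson)
  3. Mia Jackson (name = Mia Jackson)
  4. Quinn Jackson (name = Quinn Jackson)
  5. Quinn Thomas (name = Quinn Thomas)
  6. Tina Thomas (name = Tina Thomas)

First: Heidi Moore

Heidi Moore


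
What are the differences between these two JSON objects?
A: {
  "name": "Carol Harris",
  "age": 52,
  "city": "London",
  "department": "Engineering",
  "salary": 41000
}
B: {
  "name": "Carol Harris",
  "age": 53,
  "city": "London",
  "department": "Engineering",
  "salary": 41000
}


Comparing each field (in key order):
  name: same
  age: DIFFERENT
  city: same
  department: same
  salary: same
Differences:
  age: 52 -> 53

1 field(s) changed

1 change: age


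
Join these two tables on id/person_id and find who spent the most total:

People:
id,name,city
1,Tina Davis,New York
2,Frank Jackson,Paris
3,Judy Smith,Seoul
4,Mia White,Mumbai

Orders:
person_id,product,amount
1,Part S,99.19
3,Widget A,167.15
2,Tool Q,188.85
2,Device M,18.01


Join on: people.id = orders.person_id

Joined rows:
  Tina Davis (New York) bought Part S for $99.19
  Judy Smith (Seoul) bought Widget A for $167.15
  Frank Jackson (Paris) bought Tool Q for $188.85
  Frank Jackson (Paris) bought Device M for $18.01

Total per person:
  Frank Jackson: $206.86
  Judy Smith: $167.15
  Tina Davis: $99.19

Top spender: Frank Jackson ($206.86)

Frank Jackson ($206.86)


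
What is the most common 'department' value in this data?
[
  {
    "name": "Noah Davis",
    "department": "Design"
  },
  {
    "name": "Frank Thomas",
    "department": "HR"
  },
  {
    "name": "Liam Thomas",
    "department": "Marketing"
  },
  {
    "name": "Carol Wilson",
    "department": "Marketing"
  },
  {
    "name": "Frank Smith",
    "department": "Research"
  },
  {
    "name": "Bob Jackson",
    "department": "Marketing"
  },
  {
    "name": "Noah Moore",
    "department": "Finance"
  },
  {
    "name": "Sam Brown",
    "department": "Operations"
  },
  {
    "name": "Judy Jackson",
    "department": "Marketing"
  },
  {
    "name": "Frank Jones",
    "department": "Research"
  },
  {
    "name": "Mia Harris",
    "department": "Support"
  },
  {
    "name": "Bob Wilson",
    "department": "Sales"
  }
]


Counting 'department' values across 12 records:

  Marketing: 4 ####
  Research: 2 ##
  Design: 1 #
  HR: 1 #
  Finance: 1 #
  Operations: 1 #
  Support: 1 #
  Sales: 1 #

Most common: Marketing (4 times)

Marketing (4 times)


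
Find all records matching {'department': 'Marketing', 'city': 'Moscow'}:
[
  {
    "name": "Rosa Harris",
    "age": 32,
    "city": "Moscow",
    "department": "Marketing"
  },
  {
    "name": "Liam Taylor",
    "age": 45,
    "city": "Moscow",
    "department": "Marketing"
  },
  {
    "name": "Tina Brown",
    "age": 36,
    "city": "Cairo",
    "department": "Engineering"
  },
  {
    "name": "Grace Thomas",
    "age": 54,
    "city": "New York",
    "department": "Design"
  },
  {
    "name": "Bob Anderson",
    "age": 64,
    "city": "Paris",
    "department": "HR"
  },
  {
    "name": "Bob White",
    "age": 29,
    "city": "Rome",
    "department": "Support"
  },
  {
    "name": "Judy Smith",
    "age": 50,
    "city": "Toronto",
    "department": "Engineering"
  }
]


Search criteria: {'department': 'Marketing', 'city': 'Moscow'}

Checking 7 records:
  Rosa Harris: {department: Marketing, city: Moscow} <-- MATCH
  Liam Taylor: {department: Marketing, city: Moscow} <-- MATCH
  Tina Brown: {department: Engineering, city: Cairo}
  Grace Thomas: {department: Design, city: New York}
  Bob Anderson: {department: HR, city: Paris}
  Bob White: {department: Support, city: Rome}
  Judy Smith: {department: Engineering, city: Toronto}

Matches: ["Rosa Harris", "Liam Taylor"]

["Rosa Harris", "Liam Taylor"]


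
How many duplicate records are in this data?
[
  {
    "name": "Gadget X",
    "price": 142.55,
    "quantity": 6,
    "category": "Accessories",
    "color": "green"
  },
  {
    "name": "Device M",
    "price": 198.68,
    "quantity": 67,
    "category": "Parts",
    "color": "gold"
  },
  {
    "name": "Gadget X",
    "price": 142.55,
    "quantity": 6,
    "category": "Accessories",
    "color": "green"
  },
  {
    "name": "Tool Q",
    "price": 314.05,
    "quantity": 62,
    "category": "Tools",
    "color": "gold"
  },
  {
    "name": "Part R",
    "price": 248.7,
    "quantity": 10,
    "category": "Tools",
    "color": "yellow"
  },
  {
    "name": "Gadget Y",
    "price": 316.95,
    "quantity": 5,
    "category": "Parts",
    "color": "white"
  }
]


Checking 6 records for duplicates:

  Row 1: Gadget X ($142.55, qty 6)
  Row 2: Device M ($198.68, qty 67)
  Row 3: Gadget X ($142.55, qty 6) <-- DUPLICATE
  Row 4: Tool Q ($314.05, qty 62)
  Row 5: Part R ($248.7, qty 10)
  Row 6: Gadget Y ($316.95, qty 5)

Duplicates found: 1
Unique records: 5

1 duplicates, 5 unique


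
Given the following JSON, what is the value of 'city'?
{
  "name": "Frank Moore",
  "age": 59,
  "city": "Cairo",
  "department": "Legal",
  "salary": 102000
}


Looking up field 'city'
Value: Cairo

Cairo


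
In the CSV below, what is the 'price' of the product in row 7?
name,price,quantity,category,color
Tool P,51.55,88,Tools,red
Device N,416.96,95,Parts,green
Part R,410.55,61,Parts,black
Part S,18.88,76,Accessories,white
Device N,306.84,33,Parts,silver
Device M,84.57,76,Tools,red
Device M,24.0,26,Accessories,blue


Query: Row 7 ('Device M'), column 'price'
Value: 24.0

24.0


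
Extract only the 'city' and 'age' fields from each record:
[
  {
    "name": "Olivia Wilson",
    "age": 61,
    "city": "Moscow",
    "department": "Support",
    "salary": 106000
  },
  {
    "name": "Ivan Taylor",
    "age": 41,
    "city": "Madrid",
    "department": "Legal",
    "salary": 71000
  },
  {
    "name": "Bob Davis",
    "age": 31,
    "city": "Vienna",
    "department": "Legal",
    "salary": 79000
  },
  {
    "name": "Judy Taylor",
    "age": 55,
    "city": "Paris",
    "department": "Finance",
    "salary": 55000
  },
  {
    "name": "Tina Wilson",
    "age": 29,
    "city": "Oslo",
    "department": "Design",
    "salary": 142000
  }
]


Original: 5 records with fields: name, age, city, department, salary
Keep: ['city', 'age']
Drop: ['name', 'department', 'salary']
Result: 5 records, 2 fields each

[
  {
    "city": "Moscow",
    "age": 61
  },
  {
    "city": "Madrid",
    "age": 41
  },
  {
    "city": "Vienna",
    "age": 31
  },
  {
    "city": "Paris",
    "age": 55
  },
  {
    "city": "Oslo",
    "age": 29
  }
]


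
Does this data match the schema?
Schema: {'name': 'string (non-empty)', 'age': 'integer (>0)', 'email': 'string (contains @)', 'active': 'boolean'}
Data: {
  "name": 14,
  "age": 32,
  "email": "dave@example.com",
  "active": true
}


Validating each field against schema:
  name: FAIL (14 is not a string)
  age: OK (positive integer)
  email: OK (string with @)
  active: OK (boolean)

Result: INVALID (1 error: name)

INVALID (1 error: name)


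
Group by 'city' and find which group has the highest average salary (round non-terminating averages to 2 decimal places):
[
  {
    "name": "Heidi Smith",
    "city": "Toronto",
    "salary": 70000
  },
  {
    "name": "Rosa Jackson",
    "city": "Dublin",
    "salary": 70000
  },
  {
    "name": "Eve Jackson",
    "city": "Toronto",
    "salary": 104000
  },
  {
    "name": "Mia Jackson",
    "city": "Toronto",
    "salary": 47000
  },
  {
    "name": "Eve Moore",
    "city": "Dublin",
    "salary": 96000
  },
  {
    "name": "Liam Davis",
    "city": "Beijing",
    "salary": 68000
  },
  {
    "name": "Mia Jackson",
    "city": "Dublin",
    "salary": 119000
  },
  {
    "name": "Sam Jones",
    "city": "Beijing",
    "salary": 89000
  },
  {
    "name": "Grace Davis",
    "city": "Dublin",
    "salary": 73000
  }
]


Group by: city

Groups:
  Beijing: 2 people, avg salary = 157000/2 = $78500
  Dublin: 4 people, avg salary = 358000/4 = $89500
  Toronto: 3 people, avg salary = 221000/3 ≈ $73666.67

Highest average salary: Dublin ($89500)

Dublin ($89500)


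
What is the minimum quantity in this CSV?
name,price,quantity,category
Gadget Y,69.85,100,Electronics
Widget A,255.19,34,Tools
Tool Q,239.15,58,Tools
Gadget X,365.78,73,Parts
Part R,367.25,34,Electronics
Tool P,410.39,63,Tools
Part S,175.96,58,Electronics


Computing minimum quantity:
Values: [100, 34, 58, 73, 34, 63, 58]
Min = 34

34


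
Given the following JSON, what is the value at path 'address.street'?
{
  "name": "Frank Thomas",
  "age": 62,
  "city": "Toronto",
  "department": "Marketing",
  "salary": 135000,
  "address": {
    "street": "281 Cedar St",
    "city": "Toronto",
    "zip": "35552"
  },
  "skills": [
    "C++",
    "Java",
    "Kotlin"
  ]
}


Query: address.street
Path: address -> street
Value: 281 Cedar St

281 Cedar St


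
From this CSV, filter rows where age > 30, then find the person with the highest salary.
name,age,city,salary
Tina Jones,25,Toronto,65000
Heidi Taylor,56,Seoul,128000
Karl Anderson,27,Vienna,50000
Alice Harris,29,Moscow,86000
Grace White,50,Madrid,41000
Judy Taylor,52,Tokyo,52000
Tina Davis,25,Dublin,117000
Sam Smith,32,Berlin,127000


Filter: age > 30
Sort by: salary (descending)

Filtered records (4):
  Heidi Taylor, age 56, salary $128000
  Sam Smith, age 32, salary $127000
  Judy Taylor, age 52, salary $52000
  Grace White, age 50, salary $41000

Highest salary: Heidi Taylor ($128000)

Heidi Taylor


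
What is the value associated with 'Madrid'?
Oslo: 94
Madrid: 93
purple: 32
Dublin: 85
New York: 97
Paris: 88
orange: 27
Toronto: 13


Looking up key 'Madrid'
Value: 93

93


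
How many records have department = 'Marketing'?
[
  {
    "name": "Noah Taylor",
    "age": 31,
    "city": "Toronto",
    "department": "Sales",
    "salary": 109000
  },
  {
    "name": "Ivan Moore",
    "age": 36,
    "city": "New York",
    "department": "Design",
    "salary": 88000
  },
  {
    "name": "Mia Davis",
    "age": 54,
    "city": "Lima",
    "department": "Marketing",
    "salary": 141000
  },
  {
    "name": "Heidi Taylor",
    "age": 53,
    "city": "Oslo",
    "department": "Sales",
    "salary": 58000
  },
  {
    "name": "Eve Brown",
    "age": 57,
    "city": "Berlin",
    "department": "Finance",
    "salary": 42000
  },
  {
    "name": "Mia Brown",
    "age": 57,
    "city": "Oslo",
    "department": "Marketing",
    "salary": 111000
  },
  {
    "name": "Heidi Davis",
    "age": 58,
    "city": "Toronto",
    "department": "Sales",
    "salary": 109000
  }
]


Data: 7 records
Condition: department = 'Marketing'

Checking each record:
  Noah Taylor: Sales
  Ivan Moore: Design
  Mia Davis: Marketing MATCH
  Heidi Taylor: Sales
  Eve Brown: Finance
  Mia Brown: Marketing MATCH
  Heidi Davis: Sales

Count: 2

2


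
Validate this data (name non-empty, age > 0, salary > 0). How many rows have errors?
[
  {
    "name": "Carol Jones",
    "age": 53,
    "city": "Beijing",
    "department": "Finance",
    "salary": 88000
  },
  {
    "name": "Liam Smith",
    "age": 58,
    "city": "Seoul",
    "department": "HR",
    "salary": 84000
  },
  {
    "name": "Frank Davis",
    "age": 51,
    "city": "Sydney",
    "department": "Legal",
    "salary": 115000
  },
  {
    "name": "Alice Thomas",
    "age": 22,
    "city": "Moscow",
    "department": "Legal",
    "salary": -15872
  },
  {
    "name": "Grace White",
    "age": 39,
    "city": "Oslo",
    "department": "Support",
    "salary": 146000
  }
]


Validating 5 records:
Rules: name non-empty, age > 0, salary > 0

  Row 1 (Carol Jones): OK
  Row 2 (Liam Smith): OK
  Row 3 (Frank Davis): OK
  Row 4 (Alice Thomas): negative salary: -15872
  Row 5 (Grace White): OK

Total errors: 1

1 errors


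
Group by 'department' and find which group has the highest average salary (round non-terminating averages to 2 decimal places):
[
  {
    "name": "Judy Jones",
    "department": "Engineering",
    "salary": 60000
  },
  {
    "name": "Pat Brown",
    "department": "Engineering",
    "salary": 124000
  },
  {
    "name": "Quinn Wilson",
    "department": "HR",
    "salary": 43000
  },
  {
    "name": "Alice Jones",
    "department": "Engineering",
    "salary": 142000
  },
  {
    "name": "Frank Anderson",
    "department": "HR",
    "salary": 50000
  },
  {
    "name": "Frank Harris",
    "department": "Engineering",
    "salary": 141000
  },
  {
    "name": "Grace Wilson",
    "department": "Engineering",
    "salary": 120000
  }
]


Group by: department

Groups:
  Engineering: 5 people, avg salary = 587000/5 = $117400
  HR: 2 people, avg salary = 93000/2 = $46500

Highest average salary: Engineering ($117400)

Engineering ($117400)


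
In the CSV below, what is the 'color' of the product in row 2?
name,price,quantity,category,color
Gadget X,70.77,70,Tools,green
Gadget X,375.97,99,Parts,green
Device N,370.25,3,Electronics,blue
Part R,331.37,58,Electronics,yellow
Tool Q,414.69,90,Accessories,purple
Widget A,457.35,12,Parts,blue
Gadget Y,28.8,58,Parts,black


Query: Row 2 ('Gadget X'), column 'color'
Value: green

green


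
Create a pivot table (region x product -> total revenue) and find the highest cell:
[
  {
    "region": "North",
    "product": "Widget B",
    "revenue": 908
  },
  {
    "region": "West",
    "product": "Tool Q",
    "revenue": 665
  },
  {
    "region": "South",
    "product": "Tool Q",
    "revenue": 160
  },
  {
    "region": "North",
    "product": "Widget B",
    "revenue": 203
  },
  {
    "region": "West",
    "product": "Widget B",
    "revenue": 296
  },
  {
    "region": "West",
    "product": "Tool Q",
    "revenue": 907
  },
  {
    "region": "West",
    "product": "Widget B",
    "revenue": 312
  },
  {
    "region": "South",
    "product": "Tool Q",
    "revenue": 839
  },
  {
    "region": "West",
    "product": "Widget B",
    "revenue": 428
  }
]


Pivot: region (rows) x product (columns) -> total revenue

     Tool Q        Widget B    
North            0          1111  
South          999             0  
West          1572          1036  

Highest: West / Tool Q = $1572

West / Tool Q = $1572


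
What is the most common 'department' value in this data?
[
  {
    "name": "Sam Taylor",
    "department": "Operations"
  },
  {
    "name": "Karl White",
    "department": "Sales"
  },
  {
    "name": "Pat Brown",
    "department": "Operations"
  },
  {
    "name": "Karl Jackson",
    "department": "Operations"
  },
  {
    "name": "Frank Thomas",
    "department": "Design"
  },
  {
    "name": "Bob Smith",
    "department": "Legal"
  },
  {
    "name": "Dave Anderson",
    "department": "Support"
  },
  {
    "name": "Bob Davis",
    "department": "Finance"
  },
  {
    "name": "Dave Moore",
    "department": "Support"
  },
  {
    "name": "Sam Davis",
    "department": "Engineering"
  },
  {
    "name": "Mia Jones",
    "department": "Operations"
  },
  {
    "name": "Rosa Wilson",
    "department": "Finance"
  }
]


Counting 'department' values across 12 records:

  Operations: 4 ####
  Support: 2 ##
  Finance: 2 ##
  Sales: 1 #
  Design: 1 #
  Legal: 1 #
  Engineering: 1 #

Most common: Operations (4 times)

Operations (4 times)


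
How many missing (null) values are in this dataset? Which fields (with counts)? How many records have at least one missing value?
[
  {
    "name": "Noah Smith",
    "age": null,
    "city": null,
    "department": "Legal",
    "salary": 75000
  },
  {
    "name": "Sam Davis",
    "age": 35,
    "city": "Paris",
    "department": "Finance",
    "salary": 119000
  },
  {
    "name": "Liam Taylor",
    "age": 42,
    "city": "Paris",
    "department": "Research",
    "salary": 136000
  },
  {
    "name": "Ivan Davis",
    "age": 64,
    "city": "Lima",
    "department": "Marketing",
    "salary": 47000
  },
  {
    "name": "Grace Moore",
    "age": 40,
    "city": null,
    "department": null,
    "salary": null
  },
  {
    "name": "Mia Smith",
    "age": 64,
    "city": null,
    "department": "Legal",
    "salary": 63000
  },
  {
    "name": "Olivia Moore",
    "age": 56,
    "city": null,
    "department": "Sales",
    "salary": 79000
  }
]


Checking for missing (null) values in 7 records:

  Noah Smith: age, city
  Sam Davis: complete
  Liam Taylor: complete
  Ivan Davis: complete
  Grace Moore: city, department, salary
  Mia Smith: city
  Olivia Moore: city

Per field:
  name: 0 missing
  age: 1 missing
  city: 4 missing
  department: 1 missing
  salary: 1 missing

Total missing values: 7
Records with any missing: 4

7 missing values (age: 1, city: 4, department: 1, salary: 1); 4 incomplete records


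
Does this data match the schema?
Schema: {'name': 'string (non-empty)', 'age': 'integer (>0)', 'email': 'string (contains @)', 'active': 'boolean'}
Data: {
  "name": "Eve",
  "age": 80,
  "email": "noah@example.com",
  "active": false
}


Validating each field against schema:
  name: OK (non-empty string)
  age: OK (positive integer)
  email: OK (string with @)
  active: OK (boolean)

Result: VALID

VALID


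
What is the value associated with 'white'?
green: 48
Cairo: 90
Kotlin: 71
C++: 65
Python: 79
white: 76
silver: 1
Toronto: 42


Looking up key 'white'
Value: 76

76


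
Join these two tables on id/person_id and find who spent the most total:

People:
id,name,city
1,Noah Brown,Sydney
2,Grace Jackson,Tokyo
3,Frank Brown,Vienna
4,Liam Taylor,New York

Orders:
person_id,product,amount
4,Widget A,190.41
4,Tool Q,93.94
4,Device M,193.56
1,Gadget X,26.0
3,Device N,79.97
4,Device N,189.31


Join on: people.id = orders.person_id

Joined rows:
  Liam Taylor (New York) bought Widget A for $190.41
  Liam Taylor (New York) bought Tool Q for $93.94
  Liam Taylor (New York) bought Device M for $193.56
  Noah Brown (Sydney) bought Gadget X for $26.0
  Frank Brown (Vienna) bought Device N for $79.97
  Liam Taylor (New York) bought Device N for $189.31

Total per person:
  Liam Taylor: $667.22
  Frank Brown: $79.97
  Noah Brown: $26.00

Top spender: Liam Taylor ($667.22)

Liam Taylor ($667.22)


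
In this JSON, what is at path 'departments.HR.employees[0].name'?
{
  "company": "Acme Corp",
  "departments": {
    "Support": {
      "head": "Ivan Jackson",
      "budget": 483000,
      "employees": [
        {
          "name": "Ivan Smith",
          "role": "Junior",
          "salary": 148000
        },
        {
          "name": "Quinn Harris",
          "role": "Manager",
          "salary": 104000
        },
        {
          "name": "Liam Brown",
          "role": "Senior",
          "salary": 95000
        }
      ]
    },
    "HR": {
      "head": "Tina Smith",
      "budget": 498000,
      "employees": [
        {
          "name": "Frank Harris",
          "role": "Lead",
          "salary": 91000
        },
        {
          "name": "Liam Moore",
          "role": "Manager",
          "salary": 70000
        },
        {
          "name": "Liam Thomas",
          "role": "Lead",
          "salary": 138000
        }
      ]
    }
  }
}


Path: departments.HR.employees[0].name

Navigate:
  -> departments
  -> HR
  -> employees[0].name = 'Frank Harris'

Frank Harris


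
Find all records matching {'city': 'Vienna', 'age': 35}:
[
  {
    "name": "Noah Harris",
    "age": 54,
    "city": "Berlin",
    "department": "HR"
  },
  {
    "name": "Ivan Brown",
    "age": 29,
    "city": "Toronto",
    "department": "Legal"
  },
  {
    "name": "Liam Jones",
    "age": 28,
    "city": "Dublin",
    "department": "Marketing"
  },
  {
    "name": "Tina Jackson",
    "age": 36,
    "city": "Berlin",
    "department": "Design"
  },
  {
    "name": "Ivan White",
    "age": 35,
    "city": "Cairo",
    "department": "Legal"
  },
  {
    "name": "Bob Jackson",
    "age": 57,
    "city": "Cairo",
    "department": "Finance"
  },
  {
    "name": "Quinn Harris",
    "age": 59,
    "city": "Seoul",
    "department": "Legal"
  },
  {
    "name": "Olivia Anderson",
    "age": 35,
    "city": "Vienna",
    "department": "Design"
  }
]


Search criteria: {'city': 'Vienna', 'age': 35}

Checking 8 records:
  Noah Harris: {city: Berlin, age: 54}
  Ivan Brown: {city: Toronto, age: 29}
  Liam Jones: {city: Dublin, age: 28}
  Tina Jackson: {city: Berlin, age: 36}
  Ivan White: {city: Cairo, age: 35}
  Bob Jackson: {city: Cairo, age: 57}
  Quinn Harris: {city: Seoul, age: 59}
  Olivia Anderson: {city: Vienna, age: 35} <-- MATCH

Matches: ["Olivia Anderson"]

["Olivia Anderson"]


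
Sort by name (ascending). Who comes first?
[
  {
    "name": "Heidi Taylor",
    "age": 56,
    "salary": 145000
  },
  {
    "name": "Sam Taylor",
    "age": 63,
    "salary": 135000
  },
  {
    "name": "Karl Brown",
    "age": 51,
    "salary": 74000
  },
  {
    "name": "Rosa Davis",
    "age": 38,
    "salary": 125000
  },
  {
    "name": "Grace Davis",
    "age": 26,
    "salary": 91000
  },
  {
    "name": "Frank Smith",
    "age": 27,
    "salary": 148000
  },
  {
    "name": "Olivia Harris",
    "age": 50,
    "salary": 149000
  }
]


Sort by: name (ascending)

Sorted order:
  1. Frank Smith (name = Frank Smith)
  2. Grace Davis (name = Grace Davis)
  3. Heidi Taylor (name = Heidi Taylor)
  4. Karl Brown (name = Karl Brown)
  5. Olivia Harris (name = Olivia Harris)
  6. Rosa Davis (name = Rosa Davis)
  7. Sam Taylor (name = Sam Taylor)

First: Frank Smith

Frank Smith


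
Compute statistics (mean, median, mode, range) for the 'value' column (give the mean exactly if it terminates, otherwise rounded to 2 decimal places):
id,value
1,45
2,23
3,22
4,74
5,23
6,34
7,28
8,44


Data: [45, 23, 22, 74, 23, 34, 28, 44]
Count: 8
Sum: 293
Mean: 293/8 = 36.625
Sorted: [22, 23, 23, 28, 34, 44, 45, 74]
Median: 31.0
Mode: 23 (2 times)
Range: 74 - 22 = 52
Min: 22, Max: 74

mean=36.625, median=31.0, mode=23, range=52


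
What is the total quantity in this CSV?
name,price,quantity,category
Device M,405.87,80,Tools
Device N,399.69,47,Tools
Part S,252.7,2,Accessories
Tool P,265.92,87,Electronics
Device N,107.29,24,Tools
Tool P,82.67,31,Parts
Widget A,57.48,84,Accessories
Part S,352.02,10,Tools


Computing total quantity:
Values: [80, 47, 2, 87, 24, 31, 84, 10]
Sum = 365

365


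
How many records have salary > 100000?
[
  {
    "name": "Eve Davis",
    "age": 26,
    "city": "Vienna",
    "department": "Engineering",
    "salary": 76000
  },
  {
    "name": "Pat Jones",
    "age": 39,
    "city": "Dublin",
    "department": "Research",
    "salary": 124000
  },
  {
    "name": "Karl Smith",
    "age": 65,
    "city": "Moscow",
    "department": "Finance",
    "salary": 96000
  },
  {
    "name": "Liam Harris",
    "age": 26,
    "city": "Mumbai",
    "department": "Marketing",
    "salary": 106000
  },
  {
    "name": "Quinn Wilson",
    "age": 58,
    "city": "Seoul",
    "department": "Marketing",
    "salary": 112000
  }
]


Data: 5 records
Condition: salary > 100000

Checking each record:
  Eve Davis: 76000
  Pat Jones: 124000 MATCH
  Karl Smith: 96000
  Liam Harris: 106000 MATCH
  Quinn Wilson: 112000 MATCH

Count: 3

3


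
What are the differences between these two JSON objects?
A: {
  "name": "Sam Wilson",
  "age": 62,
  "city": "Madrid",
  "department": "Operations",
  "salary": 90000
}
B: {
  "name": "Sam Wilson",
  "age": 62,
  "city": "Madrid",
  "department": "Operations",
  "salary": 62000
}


Comparing each field (in key order):
  name: same
  age: same
  city: same
  department: same
  salary: DIFFERENT
Differences:
  salary: 90000 -> 62000

1 field(s) changed

1 change: salary


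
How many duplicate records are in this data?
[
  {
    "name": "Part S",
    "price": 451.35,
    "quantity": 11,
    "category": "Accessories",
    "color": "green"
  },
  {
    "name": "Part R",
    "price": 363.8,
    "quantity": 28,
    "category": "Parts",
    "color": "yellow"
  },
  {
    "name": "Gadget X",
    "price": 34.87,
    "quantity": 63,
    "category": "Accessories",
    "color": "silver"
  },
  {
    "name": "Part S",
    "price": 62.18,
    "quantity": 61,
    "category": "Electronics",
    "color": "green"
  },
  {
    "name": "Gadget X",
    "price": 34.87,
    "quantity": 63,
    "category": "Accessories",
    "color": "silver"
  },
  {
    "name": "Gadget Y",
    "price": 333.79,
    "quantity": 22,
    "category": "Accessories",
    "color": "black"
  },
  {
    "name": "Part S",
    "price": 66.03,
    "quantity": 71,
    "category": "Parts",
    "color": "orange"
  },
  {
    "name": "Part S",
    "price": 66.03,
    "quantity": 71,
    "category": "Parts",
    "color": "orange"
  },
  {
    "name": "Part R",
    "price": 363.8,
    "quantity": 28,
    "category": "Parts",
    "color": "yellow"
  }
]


Checking 9 records for duplicates:

  Row 1: Part S ($451.35, qty 11)
  Row 2: Part R ($363.8, qty 28)
  Row 3: Gadget X ($34.87, qty 63)
  Row 4: Part S ($62.18, qty 61)
  Row 5: Gadget X ($34.87, qty 63) <-- DUPLICATE
  Row 6: Gadget Y ($333.79, qty 22)
  Row 7: Part S ($66.03, qty 71)
  Row 8: Part S ($66.03, qty 71) <-- DUPLICATE
  Row 9: Part R ($363.8, qty 28) <-- DUPLICATE

Duplicates found: 3
Unique records: 6

3 duplicates, 6 unique


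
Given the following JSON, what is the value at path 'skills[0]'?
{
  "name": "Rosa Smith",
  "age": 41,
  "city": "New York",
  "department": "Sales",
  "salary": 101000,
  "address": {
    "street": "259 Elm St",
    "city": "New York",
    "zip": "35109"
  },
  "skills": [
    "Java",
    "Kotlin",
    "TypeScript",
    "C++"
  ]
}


Query: skills[0]
Path: skills -> first element
Value: Java

Java


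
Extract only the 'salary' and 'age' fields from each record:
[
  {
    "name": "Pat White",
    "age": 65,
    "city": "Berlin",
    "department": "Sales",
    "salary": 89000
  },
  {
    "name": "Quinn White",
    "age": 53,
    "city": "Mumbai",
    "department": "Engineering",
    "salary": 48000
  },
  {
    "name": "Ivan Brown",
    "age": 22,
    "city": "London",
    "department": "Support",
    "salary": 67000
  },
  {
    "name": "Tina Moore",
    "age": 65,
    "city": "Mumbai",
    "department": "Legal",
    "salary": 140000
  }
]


Original: 4 records with fields: name, age, city, department, salary
Keep: ['salary', 'age']
Drop: ['name', 'city', 'department']
Result: 4 records, 2 fields each

[
  {
    "salary": 89000,
    "age": 65
  },
  {
    "salary": 48000,
    "age": 53
  },
  {
    "salary": 67000,
    "age": 22
  },
  {
    "salary": 140000,
    "age": 65
  }
]


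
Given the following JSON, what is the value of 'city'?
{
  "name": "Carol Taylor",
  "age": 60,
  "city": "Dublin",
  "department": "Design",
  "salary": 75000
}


Looking up field 'city'
Value: Dublin

Dublin


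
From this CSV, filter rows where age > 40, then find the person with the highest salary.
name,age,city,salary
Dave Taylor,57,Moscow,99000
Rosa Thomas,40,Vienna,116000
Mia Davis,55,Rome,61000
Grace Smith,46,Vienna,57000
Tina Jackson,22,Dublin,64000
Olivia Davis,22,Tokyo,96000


Filter: age > 40
Sort by: salary (descending)

Filtered records (3):
  Dave Taylor, age 57, salary $99000
  Mia Davis, age 55, salary $61000
  Grace Smith, age 46, salary $57000

Highest salary: Dave Taylor ($99000)

Dave Taylor


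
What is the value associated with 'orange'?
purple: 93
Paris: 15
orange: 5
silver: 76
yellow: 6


Looking up key 'orange'
Value: 5

5


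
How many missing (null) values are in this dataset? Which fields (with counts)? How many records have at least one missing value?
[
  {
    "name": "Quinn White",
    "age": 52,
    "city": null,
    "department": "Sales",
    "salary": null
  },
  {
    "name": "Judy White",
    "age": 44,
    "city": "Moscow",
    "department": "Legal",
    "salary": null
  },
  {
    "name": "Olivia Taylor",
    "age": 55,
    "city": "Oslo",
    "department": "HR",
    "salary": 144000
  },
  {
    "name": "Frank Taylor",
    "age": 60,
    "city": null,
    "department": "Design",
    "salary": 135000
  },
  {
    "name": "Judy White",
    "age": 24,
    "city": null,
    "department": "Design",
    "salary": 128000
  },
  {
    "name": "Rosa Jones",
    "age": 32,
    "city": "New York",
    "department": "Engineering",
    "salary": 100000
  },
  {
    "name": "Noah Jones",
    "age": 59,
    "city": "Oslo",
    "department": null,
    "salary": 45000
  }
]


Checking for missing (null) values in 7 records:

  Quinn White: city, salary
  Judy White: salary
  Olivia Taylor: complete
  Frank Taylor: city
  Judy White: city
  Rosa Jones: complete
  Noah Jones: department

Per field:
  name: 0 missing
  age: 0 missing
  city: 3 missing
  department: 1 missing
  salary: 2 missing

Total missing values: 6
Records with any missing: 5

6 missing values (city: 3, department: 1, salary: 2); 5 incomplete records
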